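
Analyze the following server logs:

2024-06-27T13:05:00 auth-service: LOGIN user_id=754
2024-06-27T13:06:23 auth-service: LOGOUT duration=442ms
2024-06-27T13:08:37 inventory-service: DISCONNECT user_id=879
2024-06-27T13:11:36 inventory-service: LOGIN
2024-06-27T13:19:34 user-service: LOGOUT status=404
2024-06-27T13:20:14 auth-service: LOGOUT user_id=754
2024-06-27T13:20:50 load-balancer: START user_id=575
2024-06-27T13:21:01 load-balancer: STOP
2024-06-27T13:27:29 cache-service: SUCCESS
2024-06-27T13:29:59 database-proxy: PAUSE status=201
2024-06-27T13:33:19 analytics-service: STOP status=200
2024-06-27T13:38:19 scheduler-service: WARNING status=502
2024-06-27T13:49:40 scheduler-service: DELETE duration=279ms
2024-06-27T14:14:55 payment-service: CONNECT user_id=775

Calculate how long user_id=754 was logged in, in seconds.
914

To calculate session duration:

1. Find LOGIN event for user_id=754: 2024-06-27T13:05:00
2. Find LOGOUT event for user_id=754: 2024-06-27T13:20:14
3. Session duration: 2024-06-27T13:20:14 - 2024-06-27T13:05:00 = 914 seconds (15 minutes)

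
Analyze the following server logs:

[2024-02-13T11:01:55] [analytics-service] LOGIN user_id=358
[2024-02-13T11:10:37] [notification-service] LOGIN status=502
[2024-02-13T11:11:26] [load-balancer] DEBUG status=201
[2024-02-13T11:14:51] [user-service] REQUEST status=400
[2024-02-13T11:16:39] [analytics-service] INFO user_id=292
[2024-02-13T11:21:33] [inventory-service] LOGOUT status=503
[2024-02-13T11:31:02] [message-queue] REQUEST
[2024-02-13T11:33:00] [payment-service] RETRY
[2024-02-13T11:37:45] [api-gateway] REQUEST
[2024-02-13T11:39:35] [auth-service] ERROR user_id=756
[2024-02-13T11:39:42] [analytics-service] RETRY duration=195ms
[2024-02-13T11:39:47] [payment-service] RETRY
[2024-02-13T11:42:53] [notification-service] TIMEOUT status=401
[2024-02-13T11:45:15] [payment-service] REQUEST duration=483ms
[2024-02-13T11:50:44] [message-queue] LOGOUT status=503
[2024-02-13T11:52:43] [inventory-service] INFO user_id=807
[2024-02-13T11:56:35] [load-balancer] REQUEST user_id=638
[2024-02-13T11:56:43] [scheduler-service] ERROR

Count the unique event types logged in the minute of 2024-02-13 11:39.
2

To count unique event types:

1. Filter events in the minute starting at 2024-02-13 11:39
2. Extract event types from matching entries
3. Count unique types: 2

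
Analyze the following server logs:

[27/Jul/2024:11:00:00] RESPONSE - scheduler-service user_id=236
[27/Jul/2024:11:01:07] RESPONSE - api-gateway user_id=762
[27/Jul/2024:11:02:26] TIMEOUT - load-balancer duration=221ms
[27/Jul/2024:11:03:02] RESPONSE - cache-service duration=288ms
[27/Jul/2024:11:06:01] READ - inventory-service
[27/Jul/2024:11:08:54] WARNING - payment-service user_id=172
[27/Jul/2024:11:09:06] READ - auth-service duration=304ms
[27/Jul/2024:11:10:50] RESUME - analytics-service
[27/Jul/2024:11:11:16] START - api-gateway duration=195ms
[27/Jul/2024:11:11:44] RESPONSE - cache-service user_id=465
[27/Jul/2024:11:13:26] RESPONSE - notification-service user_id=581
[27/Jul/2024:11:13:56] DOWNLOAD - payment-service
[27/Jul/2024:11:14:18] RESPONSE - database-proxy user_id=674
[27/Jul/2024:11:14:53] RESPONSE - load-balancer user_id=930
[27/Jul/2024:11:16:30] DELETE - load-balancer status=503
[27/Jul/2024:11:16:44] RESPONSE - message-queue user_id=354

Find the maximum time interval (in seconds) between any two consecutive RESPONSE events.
522

To find the longest gap:

1. Extract all RESPONSE events in chronological order
2. Calculate time differences between consecutive events
3. Find the maximum difference
4. Longest gap: 522 seconds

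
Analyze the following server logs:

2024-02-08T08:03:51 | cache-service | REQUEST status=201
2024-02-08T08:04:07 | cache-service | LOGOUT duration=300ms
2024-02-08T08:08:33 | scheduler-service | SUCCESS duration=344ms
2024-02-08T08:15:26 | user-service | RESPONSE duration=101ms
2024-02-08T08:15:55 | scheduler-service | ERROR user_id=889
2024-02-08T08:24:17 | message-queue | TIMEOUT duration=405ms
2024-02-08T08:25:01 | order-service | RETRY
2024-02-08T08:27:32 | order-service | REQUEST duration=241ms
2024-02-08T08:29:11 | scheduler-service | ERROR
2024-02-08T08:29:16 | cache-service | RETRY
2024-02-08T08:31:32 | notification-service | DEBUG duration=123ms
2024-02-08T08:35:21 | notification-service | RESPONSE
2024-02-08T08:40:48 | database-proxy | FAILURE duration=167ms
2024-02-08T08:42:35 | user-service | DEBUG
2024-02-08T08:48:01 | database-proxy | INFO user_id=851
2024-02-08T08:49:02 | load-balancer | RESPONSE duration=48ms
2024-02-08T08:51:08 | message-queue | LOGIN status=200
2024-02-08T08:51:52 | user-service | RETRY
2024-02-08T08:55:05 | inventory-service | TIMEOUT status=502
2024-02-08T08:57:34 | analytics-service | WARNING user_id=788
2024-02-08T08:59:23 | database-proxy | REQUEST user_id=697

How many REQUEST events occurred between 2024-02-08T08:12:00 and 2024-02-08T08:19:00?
0

To count events in the time window:

1. Window boundaries: 2024-02-08T08:12:00 to 2024-02-08T08:19:00
2. Filter for REQUEST events within this window
3. Count matching events: 0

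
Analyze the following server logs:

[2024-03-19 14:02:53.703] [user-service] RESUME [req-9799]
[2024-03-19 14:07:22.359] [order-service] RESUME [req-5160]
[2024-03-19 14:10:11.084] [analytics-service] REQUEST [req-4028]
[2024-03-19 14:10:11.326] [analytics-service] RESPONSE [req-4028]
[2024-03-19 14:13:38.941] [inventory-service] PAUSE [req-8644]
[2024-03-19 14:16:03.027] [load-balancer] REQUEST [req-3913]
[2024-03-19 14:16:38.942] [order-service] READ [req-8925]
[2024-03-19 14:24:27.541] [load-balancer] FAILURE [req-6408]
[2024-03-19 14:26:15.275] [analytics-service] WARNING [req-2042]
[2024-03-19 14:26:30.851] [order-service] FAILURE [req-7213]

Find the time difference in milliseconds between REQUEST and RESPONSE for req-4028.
242

To calculate latency:

1. Find REQUEST with id req-4028: 2024-03-19 14:10:11.084
2. Find RESPONSE with id req-4028: 2024-03-19 14:10:11.326
3. Latency: 2024-03-19 14:10:11.326 - 2024-03-19 14:10:11.084 = 242ms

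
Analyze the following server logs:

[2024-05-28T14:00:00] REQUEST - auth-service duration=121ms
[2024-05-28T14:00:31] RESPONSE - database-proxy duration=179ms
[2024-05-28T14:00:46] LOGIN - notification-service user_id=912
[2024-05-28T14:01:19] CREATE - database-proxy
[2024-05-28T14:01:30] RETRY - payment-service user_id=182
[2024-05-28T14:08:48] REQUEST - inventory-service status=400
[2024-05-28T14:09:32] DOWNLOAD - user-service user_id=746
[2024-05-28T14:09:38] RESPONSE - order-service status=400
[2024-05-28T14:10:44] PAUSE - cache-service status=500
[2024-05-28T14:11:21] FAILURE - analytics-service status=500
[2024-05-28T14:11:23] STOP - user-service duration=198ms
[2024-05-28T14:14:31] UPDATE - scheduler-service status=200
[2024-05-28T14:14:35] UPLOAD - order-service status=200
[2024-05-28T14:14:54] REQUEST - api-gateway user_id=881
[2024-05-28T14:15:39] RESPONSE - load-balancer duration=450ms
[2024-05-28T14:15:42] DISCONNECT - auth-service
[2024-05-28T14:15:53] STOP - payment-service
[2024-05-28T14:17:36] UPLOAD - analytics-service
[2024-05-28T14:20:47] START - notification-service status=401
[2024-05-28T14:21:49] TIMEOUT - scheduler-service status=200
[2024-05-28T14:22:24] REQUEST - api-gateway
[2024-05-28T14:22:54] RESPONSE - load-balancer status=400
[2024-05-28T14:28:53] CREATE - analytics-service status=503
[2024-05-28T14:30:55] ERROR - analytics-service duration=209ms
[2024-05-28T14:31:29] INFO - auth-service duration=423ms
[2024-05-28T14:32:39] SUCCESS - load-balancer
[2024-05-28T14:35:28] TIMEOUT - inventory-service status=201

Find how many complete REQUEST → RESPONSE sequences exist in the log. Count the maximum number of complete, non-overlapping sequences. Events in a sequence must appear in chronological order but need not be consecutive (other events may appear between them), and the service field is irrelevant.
4

To count sequences:

1. Look for pattern: REQUEST → RESPONSE
2. Greedily scan the log in chronological order, matching each sequence element in turn (ignoring service)
3. Each time the full pattern completes, increment the count and restart matching from the next event
4. Complete non-overlapping sequences found: 4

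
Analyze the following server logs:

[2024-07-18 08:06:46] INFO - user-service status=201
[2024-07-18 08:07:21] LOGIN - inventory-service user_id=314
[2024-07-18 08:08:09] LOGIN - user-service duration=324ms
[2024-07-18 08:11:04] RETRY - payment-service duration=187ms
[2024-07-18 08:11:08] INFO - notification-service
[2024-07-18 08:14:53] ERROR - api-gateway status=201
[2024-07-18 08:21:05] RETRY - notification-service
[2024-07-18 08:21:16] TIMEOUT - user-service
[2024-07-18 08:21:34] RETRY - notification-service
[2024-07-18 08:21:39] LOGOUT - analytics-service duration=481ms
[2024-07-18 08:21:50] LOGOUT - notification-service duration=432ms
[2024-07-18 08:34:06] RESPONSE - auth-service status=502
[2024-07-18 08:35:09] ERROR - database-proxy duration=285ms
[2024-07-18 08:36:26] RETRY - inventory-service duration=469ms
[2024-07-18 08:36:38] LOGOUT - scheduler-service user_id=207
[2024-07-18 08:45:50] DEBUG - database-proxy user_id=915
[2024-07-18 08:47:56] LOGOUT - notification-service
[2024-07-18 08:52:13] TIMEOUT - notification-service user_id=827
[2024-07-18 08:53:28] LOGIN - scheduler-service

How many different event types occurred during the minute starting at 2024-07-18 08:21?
3

To count unique event types:

1. Filter events in the minute starting at 2024-07-18 08:21
2. Extract event types from matching entries
3. Count unique types: 3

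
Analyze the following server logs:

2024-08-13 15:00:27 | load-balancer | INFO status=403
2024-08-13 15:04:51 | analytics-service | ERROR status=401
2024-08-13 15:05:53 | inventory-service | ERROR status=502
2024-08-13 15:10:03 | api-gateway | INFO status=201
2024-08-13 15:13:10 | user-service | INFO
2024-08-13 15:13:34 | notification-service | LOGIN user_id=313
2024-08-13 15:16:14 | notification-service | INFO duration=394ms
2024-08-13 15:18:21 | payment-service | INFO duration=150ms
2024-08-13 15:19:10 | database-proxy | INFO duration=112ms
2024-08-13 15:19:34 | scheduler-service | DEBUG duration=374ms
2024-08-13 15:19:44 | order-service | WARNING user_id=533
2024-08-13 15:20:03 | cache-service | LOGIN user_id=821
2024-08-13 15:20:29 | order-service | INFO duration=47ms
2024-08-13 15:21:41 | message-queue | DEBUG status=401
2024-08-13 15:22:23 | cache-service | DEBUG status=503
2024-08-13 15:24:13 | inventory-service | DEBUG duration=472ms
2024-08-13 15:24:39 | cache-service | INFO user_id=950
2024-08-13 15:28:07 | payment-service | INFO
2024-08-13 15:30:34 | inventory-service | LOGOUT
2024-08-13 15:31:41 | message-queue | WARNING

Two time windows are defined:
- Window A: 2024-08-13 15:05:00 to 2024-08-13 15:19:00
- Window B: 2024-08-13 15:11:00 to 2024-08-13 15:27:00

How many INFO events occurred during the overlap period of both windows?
3

To find overlap events:

1. Window A: 2024-08-13 15:05:00 to 2024-08-13 15:19:00
2. Window B: 2024-08-13 15:11:00 to 2024-08-13 15:27:00
3. Overlap period: 2024-08-13 15:11:00 to 2024-08-13 15:19:00
4. Count INFO events in overlap: 3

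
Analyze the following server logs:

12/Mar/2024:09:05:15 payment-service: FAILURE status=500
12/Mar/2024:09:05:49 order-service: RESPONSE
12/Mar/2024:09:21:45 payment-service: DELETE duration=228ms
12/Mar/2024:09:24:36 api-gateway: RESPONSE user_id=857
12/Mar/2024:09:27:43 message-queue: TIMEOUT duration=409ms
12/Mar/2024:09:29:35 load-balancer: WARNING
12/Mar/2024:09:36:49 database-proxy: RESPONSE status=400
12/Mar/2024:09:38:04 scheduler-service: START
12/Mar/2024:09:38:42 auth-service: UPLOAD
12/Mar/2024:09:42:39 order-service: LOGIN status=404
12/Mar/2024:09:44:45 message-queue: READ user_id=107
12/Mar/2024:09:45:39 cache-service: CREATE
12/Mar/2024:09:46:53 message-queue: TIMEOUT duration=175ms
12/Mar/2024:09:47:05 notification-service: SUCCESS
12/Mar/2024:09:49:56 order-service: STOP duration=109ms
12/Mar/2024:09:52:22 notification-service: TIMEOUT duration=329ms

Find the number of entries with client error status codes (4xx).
2

To find matching entries:

1. Pattern to match: client error status codes (4xx)
2. Scan each log entry for the pattern
3. Count matches: 2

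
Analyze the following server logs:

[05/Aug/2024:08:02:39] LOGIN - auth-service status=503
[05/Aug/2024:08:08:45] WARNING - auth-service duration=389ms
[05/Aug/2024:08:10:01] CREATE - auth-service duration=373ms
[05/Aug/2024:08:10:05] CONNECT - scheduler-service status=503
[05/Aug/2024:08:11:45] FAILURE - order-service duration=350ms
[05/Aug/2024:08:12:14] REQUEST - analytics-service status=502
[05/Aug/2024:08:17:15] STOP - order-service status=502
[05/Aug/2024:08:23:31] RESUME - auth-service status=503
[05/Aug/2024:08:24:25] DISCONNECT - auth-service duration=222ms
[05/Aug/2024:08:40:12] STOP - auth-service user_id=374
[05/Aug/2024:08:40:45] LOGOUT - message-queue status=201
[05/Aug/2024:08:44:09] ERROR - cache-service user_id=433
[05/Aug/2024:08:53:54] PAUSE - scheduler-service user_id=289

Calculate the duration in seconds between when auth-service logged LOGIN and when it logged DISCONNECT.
1306

To find the time between events:

1. Locate the first LOGIN event for auth-service: 05/Aug/2024:08:02:39
2. Locate the first DISCONNECT event for auth-service: 05/Aug/2024:08:24:25
3. Calculate the difference: 05/Aug/2024:08:24:25 - 05/Aug/2024:08:02:39 = 1306 seconds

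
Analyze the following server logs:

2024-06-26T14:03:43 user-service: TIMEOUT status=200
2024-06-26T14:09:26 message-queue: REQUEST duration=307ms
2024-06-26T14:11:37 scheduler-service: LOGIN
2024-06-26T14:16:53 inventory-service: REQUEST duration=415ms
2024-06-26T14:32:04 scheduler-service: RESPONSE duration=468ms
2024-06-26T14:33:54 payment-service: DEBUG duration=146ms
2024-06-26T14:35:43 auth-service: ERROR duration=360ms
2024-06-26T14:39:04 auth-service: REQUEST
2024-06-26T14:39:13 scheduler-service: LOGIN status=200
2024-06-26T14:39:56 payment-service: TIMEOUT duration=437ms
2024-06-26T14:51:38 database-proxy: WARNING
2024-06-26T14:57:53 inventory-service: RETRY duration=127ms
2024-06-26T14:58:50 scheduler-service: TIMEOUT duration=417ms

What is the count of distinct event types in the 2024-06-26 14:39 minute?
3

To count unique event types:

1. Filter events in the minute starting at 2024-06-26 14:39
2. Extract event types from matching entries
3. Count unique types: 3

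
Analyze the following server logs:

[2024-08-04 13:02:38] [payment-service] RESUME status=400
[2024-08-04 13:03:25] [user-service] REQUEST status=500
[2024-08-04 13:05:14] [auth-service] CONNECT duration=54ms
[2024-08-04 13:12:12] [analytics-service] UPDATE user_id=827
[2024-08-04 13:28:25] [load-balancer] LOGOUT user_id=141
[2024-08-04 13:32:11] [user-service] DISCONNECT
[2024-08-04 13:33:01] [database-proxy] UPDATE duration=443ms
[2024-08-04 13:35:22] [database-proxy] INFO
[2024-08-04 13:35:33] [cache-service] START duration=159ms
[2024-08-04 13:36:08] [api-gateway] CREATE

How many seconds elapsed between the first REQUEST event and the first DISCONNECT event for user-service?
1726

To find the time between events:

1. Locate the first REQUEST event for user-service: 2024-08-04 13:03:25
2. Locate the first DISCONNECT event for user-service: 2024-08-04 13:32:11
3. Calculate the difference: 2024-08-04 13:32:11 - 2024-08-04 13:03:25 = 1726 seconds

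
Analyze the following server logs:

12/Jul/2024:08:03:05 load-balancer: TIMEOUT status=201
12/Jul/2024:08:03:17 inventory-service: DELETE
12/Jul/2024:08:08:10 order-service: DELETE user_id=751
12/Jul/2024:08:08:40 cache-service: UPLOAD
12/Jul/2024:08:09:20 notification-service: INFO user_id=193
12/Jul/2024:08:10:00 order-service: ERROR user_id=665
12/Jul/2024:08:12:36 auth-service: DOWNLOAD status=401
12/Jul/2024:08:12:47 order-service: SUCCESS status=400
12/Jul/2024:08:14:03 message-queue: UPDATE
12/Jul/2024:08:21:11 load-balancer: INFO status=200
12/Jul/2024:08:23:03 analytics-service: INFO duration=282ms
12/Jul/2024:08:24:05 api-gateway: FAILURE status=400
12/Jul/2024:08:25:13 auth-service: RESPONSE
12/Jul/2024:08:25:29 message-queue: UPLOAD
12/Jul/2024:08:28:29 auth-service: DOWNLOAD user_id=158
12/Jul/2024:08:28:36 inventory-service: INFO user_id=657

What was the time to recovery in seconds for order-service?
167

To calculate recovery time:

1. Find ERROR event for order-service: 12/Jul/2024:08:10:00
2. Find next SUCCESS event for order-service: 12/Jul/2024:08:12:47
3. Recovery time: 12/Jul/2024:08:12:47 - 12/Jul/2024:08:10:00 = 167 seconds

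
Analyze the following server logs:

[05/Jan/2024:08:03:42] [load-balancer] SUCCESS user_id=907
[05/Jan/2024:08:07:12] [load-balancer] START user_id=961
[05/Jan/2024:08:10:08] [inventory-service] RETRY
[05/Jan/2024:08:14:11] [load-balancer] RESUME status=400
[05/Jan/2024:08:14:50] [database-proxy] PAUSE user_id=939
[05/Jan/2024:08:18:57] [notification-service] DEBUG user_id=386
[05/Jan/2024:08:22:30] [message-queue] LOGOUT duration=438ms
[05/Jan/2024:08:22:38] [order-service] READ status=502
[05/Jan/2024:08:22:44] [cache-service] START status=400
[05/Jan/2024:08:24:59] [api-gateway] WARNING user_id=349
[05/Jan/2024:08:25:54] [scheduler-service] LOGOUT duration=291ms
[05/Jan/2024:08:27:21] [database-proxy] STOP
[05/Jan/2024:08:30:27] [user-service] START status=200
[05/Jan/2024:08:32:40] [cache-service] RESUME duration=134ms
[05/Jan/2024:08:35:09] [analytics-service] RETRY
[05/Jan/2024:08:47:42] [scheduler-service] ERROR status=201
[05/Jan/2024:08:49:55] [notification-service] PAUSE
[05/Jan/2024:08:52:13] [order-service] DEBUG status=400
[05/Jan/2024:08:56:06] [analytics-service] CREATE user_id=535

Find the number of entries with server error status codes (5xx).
1

To find matching entries:

1. Pattern to match: server error status codes (5xx)
2. Scan each log entry for the pattern
3. Count matches: 1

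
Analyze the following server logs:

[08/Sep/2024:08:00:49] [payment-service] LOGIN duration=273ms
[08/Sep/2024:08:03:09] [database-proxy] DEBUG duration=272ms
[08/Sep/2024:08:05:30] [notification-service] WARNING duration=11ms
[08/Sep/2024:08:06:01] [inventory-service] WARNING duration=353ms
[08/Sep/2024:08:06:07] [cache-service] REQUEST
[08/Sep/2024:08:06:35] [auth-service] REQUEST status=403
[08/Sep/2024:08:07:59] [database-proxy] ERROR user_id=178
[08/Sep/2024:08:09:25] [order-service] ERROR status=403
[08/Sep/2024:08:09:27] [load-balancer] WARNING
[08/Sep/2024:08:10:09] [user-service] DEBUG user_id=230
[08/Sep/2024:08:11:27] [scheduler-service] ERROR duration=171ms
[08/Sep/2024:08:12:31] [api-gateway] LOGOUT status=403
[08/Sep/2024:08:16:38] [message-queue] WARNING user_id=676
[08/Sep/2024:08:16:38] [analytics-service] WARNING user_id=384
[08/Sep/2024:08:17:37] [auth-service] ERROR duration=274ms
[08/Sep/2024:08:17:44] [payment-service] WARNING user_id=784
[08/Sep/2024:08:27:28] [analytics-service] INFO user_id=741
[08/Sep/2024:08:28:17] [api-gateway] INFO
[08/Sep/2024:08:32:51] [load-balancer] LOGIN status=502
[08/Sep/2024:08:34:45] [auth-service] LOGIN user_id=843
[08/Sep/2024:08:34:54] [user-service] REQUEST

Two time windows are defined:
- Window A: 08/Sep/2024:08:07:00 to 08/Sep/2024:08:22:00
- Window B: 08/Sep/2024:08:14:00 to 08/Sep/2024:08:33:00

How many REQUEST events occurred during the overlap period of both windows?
0

To find overlap events:

1. Window A: 08/Sep/2024:08:07:00 to 08/Sep/2024:08:22:00
2. Window B: 08/Sep/2024:08:14:00 to 08/Sep/2024:08:33:00
3. Overlap period: 08/Sep/2024:08:14:00 to 08/Sep/2024:08:22:00
4. Count REQUEST events in overlap: 0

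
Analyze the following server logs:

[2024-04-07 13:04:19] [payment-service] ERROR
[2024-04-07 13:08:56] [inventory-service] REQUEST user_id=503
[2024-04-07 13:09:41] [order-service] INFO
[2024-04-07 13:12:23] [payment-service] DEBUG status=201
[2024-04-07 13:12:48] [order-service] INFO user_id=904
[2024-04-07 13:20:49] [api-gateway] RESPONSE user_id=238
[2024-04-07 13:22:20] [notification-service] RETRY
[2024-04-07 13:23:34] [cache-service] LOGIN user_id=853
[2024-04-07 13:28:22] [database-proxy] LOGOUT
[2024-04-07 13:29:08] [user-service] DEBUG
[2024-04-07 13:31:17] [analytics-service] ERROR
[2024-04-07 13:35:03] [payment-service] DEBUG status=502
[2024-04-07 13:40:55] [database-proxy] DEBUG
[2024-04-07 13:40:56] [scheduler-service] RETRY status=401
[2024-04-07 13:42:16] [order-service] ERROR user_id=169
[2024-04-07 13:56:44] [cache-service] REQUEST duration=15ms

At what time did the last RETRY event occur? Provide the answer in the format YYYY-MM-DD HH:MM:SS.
2024-04-07 13:40:56

To find the last event:

1. Filter for all RETRY events
2. Sort by timestamp
3. Select the last one
4. Timestamp: 2024-04-07 13:40:56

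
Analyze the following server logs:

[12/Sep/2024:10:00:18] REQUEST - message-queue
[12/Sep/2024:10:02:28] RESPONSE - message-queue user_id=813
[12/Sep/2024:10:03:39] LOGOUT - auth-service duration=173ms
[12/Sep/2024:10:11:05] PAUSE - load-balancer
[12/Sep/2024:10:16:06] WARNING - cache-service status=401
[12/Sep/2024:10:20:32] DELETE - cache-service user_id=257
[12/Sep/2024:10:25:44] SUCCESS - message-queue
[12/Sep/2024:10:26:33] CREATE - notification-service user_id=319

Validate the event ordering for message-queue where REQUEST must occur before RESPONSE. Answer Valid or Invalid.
Valid

To validate ordering:

1. Required order: REQUEST → RESPONSE
2. Rule: REQUEST must occur before RESPONSE
3. Check actual order of events for message-queue
4. Result: Valid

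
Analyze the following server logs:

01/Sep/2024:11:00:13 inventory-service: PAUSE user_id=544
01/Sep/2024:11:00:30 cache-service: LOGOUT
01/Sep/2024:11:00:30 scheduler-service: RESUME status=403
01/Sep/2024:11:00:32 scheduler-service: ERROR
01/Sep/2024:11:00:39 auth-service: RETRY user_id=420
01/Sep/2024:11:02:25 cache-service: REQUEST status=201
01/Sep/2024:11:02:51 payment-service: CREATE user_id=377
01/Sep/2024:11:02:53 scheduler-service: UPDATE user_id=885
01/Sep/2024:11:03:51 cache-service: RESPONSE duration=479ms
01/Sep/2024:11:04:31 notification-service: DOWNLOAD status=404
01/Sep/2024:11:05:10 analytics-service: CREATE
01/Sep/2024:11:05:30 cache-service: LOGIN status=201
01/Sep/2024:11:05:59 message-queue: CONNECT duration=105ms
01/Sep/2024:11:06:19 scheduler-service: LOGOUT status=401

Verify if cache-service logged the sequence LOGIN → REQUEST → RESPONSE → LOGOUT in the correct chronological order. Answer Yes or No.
No

To verify sequence order:

1. Find all events in sequence LOGIN → REQUEST → RESPONSE → LOGOUT for cache-service
2. Extract their timestamps
3. Check if timestamps are in ascending order
4. Result: No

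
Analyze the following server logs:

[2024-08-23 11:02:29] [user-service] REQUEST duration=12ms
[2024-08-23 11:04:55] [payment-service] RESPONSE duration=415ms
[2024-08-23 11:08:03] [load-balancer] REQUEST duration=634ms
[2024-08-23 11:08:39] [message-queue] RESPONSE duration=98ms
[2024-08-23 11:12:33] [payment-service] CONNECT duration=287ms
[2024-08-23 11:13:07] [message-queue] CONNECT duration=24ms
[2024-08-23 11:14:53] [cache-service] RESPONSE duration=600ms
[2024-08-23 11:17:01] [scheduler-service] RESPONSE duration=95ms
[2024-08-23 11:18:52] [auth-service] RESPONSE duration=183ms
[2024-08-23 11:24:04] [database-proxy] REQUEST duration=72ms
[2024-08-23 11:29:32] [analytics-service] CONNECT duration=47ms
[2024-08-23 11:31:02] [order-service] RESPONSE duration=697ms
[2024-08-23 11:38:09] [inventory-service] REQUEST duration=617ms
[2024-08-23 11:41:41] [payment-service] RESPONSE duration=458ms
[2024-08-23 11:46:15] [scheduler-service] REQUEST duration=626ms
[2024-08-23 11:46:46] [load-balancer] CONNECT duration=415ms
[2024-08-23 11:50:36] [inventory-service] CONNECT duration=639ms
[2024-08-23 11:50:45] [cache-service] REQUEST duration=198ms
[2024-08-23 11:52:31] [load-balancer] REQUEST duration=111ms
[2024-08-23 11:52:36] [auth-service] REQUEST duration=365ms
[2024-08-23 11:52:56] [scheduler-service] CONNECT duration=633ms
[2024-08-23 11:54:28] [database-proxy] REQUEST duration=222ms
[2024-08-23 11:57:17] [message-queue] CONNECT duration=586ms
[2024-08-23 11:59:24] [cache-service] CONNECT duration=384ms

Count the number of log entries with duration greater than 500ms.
8

To count timeouts:

1. Threshold: 500ms
2. Extract duration from each log entry
3. Count entries where duration > 500
4. Timeout count: 8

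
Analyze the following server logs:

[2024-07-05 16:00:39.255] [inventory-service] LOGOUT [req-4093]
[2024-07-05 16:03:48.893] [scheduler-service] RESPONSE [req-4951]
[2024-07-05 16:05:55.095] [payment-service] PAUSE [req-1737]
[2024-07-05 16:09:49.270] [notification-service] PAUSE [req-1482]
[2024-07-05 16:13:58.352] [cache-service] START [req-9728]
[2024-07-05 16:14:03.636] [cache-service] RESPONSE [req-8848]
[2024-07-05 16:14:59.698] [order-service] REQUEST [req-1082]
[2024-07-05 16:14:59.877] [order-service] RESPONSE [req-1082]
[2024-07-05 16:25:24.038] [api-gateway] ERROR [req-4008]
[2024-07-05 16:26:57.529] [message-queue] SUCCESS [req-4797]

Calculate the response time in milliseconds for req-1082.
179

To calculate latency:

1. Find REQUEST with id req-1082: 2024-07-05 16:14:59.698
2. Find RESPONSE with id req-1082: 2024-07-05 16:14:59.877
3. Latency: 2024-07-05 16:14:59.877 - 2024-07-05 16:14:59.698 = 179ms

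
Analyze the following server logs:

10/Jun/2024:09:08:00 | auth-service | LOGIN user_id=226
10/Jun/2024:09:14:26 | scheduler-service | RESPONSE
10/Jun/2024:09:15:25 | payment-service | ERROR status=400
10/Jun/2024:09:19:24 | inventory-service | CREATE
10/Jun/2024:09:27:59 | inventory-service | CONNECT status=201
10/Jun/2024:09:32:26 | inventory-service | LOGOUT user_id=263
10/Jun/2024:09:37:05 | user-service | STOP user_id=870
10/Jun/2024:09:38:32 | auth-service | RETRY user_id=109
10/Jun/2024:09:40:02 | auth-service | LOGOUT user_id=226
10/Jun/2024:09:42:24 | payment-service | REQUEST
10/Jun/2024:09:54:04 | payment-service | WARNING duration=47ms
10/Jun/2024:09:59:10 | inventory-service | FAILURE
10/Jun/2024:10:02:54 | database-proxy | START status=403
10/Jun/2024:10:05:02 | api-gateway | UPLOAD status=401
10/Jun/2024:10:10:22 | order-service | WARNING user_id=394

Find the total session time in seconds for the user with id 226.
1922

To calculate session duration:

1. Find LOGIN event for user_id=226: 10/Jun/2024:09:08:00
2. Find LOGOUT event for user_id=226: 10/Jun/2024:09:40:02
3. Session duration: 10/Jun/2024:09:40:02 - 10/Jun/2024:09:08:00 = 1922 seconds (32 minutes)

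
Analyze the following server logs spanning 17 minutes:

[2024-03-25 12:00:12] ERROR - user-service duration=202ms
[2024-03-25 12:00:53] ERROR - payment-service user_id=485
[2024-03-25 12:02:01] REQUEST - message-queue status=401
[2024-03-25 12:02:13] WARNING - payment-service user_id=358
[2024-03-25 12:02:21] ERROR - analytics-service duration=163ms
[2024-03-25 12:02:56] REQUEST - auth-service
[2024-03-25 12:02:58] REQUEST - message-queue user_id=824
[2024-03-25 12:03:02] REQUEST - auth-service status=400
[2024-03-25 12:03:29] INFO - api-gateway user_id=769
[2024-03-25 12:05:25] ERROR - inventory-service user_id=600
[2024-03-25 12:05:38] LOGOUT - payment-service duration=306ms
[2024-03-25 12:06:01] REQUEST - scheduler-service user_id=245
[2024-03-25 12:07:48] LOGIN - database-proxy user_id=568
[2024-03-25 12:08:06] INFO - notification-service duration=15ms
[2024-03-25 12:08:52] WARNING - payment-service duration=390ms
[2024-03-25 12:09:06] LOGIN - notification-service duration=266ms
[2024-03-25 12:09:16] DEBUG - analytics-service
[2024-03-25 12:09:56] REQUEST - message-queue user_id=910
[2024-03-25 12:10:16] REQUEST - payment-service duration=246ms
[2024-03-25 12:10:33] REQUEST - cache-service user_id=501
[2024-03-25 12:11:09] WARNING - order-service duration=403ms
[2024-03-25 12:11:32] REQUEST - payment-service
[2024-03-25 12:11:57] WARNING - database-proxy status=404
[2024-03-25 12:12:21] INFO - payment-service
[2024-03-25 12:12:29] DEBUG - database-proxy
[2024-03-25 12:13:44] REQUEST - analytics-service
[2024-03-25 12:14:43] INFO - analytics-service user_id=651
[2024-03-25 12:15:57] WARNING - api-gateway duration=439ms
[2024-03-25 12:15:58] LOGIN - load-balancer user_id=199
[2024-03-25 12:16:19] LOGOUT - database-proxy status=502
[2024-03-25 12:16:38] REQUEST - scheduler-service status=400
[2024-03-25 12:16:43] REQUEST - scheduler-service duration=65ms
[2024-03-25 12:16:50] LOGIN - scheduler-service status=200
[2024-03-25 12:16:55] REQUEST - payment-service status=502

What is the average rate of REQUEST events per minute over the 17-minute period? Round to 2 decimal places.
0.76

To calculate the rate:

1. Count total REQUEST events: 13
2. Total time period: 17 minutes
3. Rate = 13 / 17 = 0.76 events per minute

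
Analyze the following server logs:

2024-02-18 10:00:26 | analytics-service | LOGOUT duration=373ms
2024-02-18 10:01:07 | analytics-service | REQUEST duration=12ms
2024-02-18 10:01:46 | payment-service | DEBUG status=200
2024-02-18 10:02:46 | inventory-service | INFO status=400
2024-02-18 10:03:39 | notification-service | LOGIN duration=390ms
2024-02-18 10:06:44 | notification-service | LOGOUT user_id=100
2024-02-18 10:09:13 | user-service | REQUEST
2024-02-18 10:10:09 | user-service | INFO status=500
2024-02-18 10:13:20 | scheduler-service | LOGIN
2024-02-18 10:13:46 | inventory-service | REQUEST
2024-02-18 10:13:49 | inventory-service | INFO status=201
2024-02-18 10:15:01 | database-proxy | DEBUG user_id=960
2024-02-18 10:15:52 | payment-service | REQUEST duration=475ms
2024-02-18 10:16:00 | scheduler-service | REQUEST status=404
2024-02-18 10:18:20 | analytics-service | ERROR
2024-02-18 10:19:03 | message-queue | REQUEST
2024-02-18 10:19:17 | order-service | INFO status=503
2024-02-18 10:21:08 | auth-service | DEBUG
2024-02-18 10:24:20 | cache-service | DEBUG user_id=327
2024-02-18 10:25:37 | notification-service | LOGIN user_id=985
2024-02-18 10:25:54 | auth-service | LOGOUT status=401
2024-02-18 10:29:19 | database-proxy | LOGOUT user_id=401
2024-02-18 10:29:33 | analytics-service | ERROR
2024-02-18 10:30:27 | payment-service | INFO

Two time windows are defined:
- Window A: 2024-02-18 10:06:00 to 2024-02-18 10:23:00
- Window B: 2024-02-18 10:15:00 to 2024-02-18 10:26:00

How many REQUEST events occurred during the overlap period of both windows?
3

To find overlap events:

1. Window A: 2024-02-18 10:06:00 to 2024-02-18 10:23:00
2. Window B: 2024-02-18 10:15:00 to 2024-02-18 10:26:00
3. Overlap period: 2024-02-18 10:15:00 to 2024-02-18 10:23:00
4. Count REQUEST events in overlap: 3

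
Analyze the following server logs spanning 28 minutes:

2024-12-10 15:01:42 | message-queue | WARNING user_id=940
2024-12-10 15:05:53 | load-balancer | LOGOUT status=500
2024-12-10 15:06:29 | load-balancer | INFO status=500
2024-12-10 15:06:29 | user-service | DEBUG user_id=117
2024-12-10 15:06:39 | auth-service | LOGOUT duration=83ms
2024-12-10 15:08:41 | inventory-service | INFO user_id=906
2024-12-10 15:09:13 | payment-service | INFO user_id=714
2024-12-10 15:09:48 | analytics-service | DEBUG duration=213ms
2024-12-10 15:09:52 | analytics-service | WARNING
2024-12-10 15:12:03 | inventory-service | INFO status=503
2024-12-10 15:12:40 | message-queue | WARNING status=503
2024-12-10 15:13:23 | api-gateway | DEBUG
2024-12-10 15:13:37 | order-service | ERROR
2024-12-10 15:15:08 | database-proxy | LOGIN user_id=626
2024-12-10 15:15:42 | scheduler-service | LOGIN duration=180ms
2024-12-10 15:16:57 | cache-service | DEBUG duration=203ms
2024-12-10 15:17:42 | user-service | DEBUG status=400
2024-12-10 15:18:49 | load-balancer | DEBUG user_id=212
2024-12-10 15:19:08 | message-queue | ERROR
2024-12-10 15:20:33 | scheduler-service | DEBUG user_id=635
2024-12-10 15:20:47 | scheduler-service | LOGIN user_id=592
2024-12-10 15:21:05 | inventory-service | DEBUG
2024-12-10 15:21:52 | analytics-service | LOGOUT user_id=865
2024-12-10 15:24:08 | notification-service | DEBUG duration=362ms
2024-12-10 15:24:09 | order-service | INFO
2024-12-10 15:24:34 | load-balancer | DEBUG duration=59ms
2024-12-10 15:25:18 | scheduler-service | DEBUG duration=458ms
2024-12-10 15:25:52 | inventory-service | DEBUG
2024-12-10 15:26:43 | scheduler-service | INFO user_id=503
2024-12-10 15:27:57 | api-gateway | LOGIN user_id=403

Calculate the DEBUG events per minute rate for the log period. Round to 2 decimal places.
0.43

To calculate the rate:

1. Count total DEBUG events: 12
2. Total time period: 28 minutes
3. Rate = 12 / 28 = 0.43 events per minute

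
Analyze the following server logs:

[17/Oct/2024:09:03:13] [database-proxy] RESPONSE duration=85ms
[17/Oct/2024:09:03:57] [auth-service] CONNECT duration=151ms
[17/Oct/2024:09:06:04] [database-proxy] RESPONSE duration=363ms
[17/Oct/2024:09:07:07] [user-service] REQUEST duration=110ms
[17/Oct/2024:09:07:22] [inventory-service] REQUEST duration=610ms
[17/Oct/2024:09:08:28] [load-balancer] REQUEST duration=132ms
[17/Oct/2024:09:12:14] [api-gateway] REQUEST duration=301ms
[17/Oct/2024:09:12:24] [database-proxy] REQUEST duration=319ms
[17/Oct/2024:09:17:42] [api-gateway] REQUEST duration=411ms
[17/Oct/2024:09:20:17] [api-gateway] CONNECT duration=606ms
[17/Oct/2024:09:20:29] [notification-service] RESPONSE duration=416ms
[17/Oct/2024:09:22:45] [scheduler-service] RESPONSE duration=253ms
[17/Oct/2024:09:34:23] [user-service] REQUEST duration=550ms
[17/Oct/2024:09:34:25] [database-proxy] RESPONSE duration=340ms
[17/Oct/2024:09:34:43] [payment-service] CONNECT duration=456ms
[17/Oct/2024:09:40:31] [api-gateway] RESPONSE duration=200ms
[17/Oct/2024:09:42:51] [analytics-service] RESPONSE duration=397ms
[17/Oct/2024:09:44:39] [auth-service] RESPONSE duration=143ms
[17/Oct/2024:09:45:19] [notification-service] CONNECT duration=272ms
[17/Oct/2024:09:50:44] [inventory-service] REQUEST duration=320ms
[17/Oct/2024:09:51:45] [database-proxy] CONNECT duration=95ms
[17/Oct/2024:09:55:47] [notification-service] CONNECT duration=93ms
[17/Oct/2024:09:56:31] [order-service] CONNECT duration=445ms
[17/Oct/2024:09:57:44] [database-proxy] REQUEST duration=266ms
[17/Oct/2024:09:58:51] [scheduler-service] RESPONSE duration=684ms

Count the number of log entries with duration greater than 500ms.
4

To count timeouts:

1. Threshold: 500ms
2. Extract duration from each log entry
3. Count entries where duration > 500
4. Timeout count: 4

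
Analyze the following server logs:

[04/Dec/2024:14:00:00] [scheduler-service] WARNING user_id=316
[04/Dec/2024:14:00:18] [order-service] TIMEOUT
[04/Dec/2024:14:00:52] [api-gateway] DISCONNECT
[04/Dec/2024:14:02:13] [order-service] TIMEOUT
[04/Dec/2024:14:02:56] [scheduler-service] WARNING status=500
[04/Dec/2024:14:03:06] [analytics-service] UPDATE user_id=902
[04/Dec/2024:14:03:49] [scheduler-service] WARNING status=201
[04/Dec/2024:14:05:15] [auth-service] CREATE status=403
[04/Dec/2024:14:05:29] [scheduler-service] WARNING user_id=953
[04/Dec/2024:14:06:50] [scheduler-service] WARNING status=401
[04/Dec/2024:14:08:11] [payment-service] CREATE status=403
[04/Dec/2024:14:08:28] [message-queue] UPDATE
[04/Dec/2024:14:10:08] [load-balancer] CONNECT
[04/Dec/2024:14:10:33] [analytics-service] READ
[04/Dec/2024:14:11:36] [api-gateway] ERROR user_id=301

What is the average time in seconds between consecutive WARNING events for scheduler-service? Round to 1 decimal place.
102.5

To calculate average interval:

1. Find all WARNING events for scheduler-service in order
2. Calculate time gaps between consecutive events
3. Compute mean of gaps: 410 / 4 = 102.5 seconds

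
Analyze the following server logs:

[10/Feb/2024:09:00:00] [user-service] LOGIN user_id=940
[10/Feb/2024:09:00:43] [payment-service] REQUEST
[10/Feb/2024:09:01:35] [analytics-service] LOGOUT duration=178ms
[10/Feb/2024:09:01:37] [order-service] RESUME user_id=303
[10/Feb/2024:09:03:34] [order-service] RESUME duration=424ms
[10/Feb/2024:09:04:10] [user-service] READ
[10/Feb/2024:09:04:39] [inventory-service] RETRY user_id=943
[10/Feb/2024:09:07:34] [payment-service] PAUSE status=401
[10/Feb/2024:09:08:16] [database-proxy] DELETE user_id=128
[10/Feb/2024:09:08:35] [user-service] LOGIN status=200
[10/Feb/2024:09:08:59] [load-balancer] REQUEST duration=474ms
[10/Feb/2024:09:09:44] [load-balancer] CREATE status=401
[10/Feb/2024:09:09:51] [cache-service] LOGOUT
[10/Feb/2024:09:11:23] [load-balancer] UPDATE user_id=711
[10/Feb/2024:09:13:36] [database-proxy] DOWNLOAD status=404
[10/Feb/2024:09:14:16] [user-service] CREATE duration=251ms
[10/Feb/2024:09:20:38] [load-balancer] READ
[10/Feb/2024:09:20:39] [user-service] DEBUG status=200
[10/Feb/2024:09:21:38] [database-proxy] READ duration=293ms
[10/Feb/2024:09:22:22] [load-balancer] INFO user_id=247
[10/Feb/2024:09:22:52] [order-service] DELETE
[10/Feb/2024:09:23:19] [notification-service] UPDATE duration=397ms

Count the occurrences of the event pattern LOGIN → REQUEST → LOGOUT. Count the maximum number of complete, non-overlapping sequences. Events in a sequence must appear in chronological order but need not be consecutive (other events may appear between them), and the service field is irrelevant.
2

To count sequences:

1. Look for pattern: LOGIN → REQUEST → LOGOUT
2. Greedily scan the log in chronological order, matching each sequence element in turn (ignoring service)
3. Each time the full pattern completes, increment the count and restart matching from the next event
4. Complete non-overlapping sequences found: 2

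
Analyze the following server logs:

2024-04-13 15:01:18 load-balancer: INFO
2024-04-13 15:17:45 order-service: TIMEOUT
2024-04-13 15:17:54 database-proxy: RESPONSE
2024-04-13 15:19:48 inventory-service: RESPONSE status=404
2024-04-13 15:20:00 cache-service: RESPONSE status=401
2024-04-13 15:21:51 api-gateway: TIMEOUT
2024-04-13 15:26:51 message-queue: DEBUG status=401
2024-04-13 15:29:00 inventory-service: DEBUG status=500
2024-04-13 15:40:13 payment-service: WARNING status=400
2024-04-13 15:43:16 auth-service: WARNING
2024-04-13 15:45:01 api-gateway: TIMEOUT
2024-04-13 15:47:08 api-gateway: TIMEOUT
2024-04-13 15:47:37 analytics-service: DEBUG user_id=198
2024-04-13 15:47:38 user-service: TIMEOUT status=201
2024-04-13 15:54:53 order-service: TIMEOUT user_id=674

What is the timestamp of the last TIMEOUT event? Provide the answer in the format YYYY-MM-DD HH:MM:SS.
2024-04-13 15:54:53

To find the last event:

1. Filter for all TIMEOUT events
2. Sort by timestamp
3. Select the last one
4. Timestamp: 2024-04-13 15:54:53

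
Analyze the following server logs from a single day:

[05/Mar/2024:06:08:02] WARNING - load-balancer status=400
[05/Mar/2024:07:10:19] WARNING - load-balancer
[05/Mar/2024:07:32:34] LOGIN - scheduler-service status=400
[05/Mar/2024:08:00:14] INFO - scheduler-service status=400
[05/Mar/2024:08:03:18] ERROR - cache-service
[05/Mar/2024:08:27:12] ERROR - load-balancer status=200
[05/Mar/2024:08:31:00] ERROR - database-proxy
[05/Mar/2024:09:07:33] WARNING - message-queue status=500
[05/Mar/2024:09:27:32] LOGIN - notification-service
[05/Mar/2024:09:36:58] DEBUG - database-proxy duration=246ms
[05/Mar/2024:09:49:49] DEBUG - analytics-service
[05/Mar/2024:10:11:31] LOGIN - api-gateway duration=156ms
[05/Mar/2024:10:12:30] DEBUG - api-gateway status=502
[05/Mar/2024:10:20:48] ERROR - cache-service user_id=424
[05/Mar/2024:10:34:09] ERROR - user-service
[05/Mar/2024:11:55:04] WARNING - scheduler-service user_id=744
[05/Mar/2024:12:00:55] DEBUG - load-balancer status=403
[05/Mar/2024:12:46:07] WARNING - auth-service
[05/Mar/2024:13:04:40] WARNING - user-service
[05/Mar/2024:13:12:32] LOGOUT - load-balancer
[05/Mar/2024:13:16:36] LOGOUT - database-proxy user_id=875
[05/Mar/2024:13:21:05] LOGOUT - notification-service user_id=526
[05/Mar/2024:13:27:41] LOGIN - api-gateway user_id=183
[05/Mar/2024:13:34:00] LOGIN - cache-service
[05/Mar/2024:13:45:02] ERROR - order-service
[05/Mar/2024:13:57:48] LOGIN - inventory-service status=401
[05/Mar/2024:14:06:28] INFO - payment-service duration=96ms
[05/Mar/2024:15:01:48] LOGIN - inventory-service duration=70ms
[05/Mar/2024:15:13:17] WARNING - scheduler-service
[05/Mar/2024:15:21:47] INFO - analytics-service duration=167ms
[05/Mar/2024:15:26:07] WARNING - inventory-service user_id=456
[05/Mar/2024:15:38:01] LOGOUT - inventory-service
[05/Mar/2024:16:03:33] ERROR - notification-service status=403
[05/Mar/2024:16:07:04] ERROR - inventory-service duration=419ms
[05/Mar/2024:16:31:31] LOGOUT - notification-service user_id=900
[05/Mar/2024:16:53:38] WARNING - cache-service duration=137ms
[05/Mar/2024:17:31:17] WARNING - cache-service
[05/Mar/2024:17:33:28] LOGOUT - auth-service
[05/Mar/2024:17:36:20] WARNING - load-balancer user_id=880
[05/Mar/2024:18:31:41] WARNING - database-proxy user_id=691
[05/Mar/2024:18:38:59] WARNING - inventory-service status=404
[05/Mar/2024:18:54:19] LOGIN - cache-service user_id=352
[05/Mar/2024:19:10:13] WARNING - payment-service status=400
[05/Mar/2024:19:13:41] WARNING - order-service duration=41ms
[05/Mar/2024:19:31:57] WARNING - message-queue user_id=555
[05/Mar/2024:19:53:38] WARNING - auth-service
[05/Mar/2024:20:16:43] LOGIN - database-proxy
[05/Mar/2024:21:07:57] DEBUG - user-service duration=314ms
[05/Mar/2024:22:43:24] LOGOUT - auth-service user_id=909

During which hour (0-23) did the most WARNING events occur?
19

To find the peak hour:

1. Group all WARNING events by hour
2. Count events in each hour
3. Find hour with maximum count
4. Peak hour: 19 (with 4 events)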